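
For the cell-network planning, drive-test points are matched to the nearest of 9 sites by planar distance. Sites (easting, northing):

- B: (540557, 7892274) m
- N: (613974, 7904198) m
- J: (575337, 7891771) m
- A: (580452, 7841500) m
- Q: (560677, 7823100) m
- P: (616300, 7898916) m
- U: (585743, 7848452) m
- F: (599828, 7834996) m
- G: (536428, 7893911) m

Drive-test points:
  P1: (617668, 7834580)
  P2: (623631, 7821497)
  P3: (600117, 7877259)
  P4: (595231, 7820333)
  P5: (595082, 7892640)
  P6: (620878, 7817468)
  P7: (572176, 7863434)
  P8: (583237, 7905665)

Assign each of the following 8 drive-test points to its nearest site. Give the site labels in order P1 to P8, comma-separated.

P1 → F (d²=318438656.00)
P2 → F (d²=748805810.00)
P3 → P (d²=730915138.00)
P4 → F (d²=236135978.00)
P5 → J (d²=390620186.00)
P6 → F (d²=750333284.00)
P7 → U (d²=408523813.00)
P8 → J (d²=255453236.00)

F, F, P, F, J, F, U, J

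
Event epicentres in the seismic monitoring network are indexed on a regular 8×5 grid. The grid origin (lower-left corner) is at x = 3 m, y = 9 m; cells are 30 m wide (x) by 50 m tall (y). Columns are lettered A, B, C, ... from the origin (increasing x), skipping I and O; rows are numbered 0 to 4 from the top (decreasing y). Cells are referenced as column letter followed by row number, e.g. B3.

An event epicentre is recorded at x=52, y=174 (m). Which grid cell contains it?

B1

Column index: ⌊(52 − 3) / 30⌋ = ⌊1.633⌋ = 1 → column B
Row offset from origin: ⌊(174 − 9) / 50⌋ = ⌊3.300⌋ = 3 → row 1 (counted from top)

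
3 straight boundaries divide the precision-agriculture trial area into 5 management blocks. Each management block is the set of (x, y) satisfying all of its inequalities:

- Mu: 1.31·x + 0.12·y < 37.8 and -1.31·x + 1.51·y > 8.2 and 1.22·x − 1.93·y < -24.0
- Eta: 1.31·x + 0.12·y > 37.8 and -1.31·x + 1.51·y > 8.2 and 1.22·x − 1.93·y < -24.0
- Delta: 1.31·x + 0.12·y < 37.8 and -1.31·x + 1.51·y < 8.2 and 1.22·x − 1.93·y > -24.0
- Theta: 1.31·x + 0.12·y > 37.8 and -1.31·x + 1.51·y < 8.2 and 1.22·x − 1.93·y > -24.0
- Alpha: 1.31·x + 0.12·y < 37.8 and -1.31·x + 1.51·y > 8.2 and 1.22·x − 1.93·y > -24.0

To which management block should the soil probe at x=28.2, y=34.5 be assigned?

1.31·28.2 + 0.12·34.5 = 41.082, which is > 37.8
-1.31·28.2 + 1.51·34.5 = 15.153, which is > 8.2
1.22·28.2 − 1.93·34.5 = -32.181, which is < -24.0
This sign pattern matches Eta.

Eta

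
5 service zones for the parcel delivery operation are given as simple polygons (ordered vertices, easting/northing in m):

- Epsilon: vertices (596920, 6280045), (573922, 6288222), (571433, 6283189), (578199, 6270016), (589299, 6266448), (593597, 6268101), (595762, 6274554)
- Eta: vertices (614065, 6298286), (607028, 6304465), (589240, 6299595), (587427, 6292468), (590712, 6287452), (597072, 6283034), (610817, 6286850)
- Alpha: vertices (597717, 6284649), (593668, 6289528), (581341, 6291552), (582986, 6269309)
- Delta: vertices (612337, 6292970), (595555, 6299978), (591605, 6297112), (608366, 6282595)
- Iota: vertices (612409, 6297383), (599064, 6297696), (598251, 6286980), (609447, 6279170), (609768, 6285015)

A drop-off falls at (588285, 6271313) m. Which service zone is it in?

Cast a ray rightward from (588285, 6271313). For each polygon, the edges (by vertex number in listed order) whose endpoints lie on opposite sides of northing = 6271313, where each meets that height, and whether that is right or left of the point:
Epsilon: 3–4 at easting≈577532.8 (left), 6–7 at easting≈594674.6 (right) → 1 crossing.
Eta: no edge straddles that height → 0 crossings.
Alpha: 3–4 at easting≈582837.8 (left), 4–1 at easting≈584910.4 (left) → 0 crossings.
Delta: no edge straddles that height → 0 crossings.
Iota: no edge straddles that height → 0 crossings.
Only Epsilon has an odd count, so the point is inside Epsilon.

Epsilon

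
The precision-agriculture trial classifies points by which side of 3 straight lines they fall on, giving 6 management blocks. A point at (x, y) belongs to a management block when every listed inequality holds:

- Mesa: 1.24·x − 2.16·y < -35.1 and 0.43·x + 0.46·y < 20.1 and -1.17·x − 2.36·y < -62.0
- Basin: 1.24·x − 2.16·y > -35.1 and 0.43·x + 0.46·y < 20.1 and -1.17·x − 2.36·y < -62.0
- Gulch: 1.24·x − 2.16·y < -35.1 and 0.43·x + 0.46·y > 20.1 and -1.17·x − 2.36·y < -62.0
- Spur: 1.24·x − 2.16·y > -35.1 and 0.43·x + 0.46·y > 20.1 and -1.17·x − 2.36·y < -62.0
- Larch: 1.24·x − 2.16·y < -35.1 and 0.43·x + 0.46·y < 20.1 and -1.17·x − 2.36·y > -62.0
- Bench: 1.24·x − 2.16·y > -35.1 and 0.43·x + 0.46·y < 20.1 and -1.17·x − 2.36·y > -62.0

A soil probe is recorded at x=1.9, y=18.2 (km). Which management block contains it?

Larch

1.24·1.9 − 2.16·18.2 = -36.956, which is < -35.1
0.43·1.9 + 0.46·18.2 = 9.189, which is < 20.1
-1.17·1.9 − 2.36·18.2 = -45.175, which is > -62.0
This sign pattern matches Larch.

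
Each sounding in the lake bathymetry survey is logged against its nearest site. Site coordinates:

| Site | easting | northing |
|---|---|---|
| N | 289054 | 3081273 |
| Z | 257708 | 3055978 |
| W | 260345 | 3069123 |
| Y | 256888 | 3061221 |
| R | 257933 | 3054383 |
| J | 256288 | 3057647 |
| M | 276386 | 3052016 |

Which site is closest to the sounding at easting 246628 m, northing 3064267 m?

Squared distances to each site:
N: 2089169512.000; Z: 191473921.000; W: 211736825.000; Y: 114545716.000; R: 225496481.000; J: 137140000.000; M: 1035625565.000.
Minimum at Y.

Y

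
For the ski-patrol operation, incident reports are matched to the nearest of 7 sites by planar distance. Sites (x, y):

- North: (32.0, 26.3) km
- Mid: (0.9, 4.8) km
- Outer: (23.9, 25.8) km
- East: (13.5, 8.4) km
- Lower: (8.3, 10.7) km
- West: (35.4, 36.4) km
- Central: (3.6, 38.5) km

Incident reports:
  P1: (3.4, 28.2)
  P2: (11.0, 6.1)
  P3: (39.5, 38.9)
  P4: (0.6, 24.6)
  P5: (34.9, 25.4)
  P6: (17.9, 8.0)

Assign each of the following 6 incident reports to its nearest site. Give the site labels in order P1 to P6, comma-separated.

Central, East, West, Central, North, East

P1 → Central (d²=106.13)
P2 → East (d²=11.54)
P3 → West (d²=23.06)
P4 → Central (d²=202.21)
P5 → North (d²=9.22)
P6 → East (d²=19.52)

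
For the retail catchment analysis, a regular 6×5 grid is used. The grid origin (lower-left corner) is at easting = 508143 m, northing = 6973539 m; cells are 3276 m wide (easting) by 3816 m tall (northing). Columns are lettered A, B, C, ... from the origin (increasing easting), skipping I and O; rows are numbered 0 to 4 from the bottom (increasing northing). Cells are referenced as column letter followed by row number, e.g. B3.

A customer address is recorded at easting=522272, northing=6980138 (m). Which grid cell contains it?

Column index: ⌊(522272 − 508143) / 3276⌋ = ⌊4.313⌋ = 4 → column E
Row offset from origin: ⌊(6980138 − 6973539) / 3816⌋ = ⌊1.729⌋ = 1 → row 1

E1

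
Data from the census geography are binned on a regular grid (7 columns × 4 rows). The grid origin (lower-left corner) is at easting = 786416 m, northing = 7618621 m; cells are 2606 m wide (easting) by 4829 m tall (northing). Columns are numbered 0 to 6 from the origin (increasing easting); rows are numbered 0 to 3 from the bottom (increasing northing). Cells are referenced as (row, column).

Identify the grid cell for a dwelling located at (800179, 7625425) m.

(1, 5)

Column index: ⌊(800179 − 786416) / 2606⌋ = ⌊5.281⌋ = 5
Row offset from origin: ⌊(7625425 − 7618621) / 4829⌋ = ⌊1.409⌋ = 1 → row 1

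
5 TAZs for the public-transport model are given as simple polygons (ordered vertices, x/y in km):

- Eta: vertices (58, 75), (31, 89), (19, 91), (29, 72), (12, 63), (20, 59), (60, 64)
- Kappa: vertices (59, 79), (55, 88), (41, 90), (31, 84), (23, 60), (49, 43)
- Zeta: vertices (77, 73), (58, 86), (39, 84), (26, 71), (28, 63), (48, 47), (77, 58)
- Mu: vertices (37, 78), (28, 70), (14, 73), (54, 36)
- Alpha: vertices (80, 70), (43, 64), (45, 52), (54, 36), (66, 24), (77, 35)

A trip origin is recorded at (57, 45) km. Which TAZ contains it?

Cast a ray rightward from (57, 45). For each polygon, the edges (by vertex number in listed order) whose endpoints lie on opposite sides of y = 45, where each meets that height, and whether that is right or left of the point:
Eta: no edge straddles that height → 0 crossings.
Kappa: 5–6 at x≈45.9 (left), 6–1 at x≈49.6 (left) → 0 crossings.
Zeta: no edge straddles that height → 0 crossings.
Mu: 3–4 at x≈44.3 (left), 4–1 at x≈50.4 (left) → 0 crossings.
Alpha: 3–4 at x≈48.9 (left), 6–1 at x≈77.9 (right) → 1 crossing.
Only Alpha has an odd count, so the point is inside Alpha.

Alpha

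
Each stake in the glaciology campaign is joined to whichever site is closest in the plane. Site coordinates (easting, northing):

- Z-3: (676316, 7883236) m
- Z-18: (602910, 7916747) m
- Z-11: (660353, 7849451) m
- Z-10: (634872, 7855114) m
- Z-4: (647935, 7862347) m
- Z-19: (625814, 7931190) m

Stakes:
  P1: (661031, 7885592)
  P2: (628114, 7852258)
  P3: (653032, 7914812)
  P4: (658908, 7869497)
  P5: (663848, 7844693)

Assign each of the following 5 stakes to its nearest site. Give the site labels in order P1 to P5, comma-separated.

P1 → Z-3 (d²=239181961.00)
P2 → Z-10 (d²=53827300.00)
P3 → Z-19 (d²=1009058408.00)
P4 → Z-4 (d²=171529229.00)
P5 → Z-11 (d²=34853589.00)

Z-3, Z-10, Z-19, Z-4, Z-11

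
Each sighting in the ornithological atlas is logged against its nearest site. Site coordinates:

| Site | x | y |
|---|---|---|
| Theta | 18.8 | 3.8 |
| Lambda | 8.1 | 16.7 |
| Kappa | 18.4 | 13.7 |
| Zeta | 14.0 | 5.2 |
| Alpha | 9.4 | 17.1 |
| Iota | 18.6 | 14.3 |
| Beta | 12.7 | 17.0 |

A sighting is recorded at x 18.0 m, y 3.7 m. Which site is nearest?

Theta

Squared distances to each site:
Theta: 0.650; Lambda: 267.010; Kappa: 100.160; Zeta: 18.250; Alpha: 253.520; Iota: 112.720; Beta: 204.980.
Minimum at Theta.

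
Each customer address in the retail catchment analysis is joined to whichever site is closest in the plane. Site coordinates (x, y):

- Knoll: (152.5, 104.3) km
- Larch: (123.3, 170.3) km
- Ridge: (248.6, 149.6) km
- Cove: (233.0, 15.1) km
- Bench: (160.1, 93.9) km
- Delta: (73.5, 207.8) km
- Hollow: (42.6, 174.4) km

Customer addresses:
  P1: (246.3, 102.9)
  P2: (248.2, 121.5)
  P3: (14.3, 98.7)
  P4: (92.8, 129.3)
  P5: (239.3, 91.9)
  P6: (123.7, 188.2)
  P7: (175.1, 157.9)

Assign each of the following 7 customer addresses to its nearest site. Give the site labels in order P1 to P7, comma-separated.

Ridge, Ridge, Hollow, Larch, Ridge, Larch, Larch

P1 → Ridge (d²=2186.18)
P2 → Ridge (d²=789.77)
P3 → Hollow (d²=6531.38)
P4 → Larch (d²=2611.25)
P5 → Ridge (d²=3415.78)
P6 → Larch (d²=320.57)
P7 → Larch (d²=2837.00)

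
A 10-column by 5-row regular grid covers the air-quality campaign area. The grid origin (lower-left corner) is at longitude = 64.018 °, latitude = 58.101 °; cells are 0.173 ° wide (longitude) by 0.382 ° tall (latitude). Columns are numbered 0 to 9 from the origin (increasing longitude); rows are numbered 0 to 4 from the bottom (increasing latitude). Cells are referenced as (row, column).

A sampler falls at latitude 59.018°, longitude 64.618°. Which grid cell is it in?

Column index: ⌊(64.618 − 64.018) / 0.173⌋ = ⌊3.468⌋ = 3
Row offset from origin: ⌊(59.018 − 58.101) / 0.382⌋ = ⌊2.401⌋ = 2 → row 2

(2, 3)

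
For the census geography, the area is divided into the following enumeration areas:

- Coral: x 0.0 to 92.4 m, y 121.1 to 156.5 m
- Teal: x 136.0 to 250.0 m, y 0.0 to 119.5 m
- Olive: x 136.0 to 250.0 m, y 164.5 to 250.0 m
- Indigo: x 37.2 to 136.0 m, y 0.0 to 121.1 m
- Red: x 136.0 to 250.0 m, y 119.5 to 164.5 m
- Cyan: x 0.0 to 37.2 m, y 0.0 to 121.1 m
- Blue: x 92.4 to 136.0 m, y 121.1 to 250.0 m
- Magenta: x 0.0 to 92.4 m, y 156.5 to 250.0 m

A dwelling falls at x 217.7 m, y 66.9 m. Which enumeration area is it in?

Teal

The point has x = 217.7 and y = 66.9.
Only Teal satisfies 136.0 ≤ x ≤ 250.0 and 0.0 ≤ y ≤ 119.5.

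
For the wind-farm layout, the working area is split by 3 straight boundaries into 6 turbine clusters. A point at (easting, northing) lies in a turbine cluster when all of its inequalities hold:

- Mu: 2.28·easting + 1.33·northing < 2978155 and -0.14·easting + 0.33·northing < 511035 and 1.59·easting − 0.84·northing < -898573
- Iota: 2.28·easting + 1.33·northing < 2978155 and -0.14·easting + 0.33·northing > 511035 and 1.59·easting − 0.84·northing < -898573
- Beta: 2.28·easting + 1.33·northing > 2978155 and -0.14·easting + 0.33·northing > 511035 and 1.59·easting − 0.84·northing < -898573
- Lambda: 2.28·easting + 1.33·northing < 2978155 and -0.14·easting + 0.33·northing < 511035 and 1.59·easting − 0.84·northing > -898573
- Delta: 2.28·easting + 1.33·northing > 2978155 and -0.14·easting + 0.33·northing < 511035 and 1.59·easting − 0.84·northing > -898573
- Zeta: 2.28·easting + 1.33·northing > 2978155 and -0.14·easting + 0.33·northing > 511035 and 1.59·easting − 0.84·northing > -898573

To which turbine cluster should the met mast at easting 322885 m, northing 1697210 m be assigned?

2.28·322885 + 1.33·1697210 = 2993467.100, which is > 2978155
-0.14·322885 + 0.33·1697210 = 514875.400, which is > 511035
1.59·322885 − 0.84·1697210 = -912269.250, which is < -898573
This sign pattern matches Beta.

Beta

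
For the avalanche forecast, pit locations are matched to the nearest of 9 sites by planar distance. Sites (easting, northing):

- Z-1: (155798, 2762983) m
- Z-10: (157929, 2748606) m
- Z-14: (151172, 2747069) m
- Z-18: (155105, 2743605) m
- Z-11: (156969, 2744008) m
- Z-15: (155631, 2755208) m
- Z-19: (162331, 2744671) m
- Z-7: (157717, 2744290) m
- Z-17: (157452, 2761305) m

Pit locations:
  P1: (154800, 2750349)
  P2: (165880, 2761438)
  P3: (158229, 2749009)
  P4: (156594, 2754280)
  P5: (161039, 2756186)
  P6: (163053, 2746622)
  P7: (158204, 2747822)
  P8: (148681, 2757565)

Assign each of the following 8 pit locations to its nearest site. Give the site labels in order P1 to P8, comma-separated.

Z-10, Z-17, Z-10, Z-15, Z-15, Z-19, Z-10, Z-15

P1 → Z-10 (d²=12828690.00)
P2 → Z-17 (d²=71048873.00)
P3 → Z-10 (d²=252409.00)
P4 → Z-15 (d²=1788553.00)
P5 → Z-15 (d²=30202948.00)
P6 → Z-19 (d²=4327685.00)
P7 → Z-10 (d²=690281.00)
P8 → Z-15 (d²=53857949.00)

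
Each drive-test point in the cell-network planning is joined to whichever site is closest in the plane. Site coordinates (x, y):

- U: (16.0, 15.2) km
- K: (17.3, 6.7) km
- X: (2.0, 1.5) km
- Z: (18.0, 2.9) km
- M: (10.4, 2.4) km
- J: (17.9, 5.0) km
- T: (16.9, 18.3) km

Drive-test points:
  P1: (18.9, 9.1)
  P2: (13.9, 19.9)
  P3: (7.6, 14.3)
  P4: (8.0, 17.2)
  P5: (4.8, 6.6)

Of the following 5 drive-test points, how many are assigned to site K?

P1 → K
P2 → T
P3 → U
P4 → U
P5 → X
1 of the 5 goes to K.

1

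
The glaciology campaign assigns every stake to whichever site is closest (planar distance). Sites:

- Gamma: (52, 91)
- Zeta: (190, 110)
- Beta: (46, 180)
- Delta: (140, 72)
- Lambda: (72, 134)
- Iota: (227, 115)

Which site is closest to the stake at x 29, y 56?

Squared distances to each site:
Gamma: 1754.000; Zeta: 28837.000; Beta: 15665.000; Delta: 12577.000; Lambda: 7933.000; Iota: 42685.000.
Minimum at Gamma.

Gamma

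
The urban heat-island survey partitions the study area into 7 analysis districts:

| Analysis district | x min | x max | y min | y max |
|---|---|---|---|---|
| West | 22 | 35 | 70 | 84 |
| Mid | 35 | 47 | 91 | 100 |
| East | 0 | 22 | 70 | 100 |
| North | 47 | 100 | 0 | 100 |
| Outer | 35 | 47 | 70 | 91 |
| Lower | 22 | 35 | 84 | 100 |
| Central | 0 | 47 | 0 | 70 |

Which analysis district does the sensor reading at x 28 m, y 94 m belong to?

The point has x = 28 and y = 94.
Only Lower satisfies 22 ≤ x ≤ 35 and 84 ≤ y ≤ 100.

Lower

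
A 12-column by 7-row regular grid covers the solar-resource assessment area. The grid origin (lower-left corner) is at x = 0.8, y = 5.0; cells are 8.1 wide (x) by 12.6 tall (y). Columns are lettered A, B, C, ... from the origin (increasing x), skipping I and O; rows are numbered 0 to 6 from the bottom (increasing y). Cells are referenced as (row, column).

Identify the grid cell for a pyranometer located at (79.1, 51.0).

(3, K)

Column index: ⌊(79.1 − 0.8) / 8.1⌋ = ⌊9.667⌋ = 9 → column K
Row offset from origin: ⌊(51.0 − 5.0) / 12.6⌋ = ⌊3.651⌋ = 3 → row 3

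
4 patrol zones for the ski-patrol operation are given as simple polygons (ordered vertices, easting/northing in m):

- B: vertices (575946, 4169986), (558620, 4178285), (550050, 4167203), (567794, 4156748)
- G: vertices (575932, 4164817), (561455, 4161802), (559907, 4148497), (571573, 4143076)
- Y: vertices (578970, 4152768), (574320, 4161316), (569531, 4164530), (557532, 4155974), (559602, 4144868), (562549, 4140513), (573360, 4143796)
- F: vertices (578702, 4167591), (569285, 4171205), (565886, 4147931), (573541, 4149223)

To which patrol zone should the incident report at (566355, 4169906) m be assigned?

B

Cast a ray rightward from (566355, 4169906). For each polygon, the edges (by vertex number in listed order) whose endpoints lie on opposite sides of northing = 4169906, where each meets that height, and whether that is right or left of the point:
B: 2–3 at easting≈552140.3 (left), 4–1 at easting≈575896.7 (right) → 1 crossing.
G: no edge straddles that height → 0 crossings.
Y: no edge straddles that height → 0 crossings.
F: 1–2 at easting≈572669.8 (right), 2–3 at easting≈569095.3 (right) → 2 crossings.
Only B has an odd count, so the point is inside B.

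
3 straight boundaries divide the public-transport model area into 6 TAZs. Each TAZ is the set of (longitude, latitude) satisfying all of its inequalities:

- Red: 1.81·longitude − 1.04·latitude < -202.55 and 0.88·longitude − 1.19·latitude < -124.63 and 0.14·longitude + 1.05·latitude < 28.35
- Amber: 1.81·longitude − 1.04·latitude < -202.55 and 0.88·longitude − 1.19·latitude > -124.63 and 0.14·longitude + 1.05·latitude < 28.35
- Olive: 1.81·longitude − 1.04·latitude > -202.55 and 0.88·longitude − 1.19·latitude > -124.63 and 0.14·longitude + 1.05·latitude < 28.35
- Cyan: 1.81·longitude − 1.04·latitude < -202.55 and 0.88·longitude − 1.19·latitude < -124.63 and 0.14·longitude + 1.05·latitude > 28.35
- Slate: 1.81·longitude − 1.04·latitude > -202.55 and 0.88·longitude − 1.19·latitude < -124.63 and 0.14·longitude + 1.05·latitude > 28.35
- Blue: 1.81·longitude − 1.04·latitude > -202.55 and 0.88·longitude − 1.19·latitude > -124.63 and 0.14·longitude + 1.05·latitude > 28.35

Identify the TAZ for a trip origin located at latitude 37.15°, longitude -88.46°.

1.81·-88.46 − 1.04·37.15 = -198.749, which is > -202.55
0.88·-88.46 − 1.19·37.15 = -122.053, which is > -124.63
0.14·-88.46 + 1.05·37.15 = 26.623, which is < 28.35
This sign pattern matches Olive.

Olive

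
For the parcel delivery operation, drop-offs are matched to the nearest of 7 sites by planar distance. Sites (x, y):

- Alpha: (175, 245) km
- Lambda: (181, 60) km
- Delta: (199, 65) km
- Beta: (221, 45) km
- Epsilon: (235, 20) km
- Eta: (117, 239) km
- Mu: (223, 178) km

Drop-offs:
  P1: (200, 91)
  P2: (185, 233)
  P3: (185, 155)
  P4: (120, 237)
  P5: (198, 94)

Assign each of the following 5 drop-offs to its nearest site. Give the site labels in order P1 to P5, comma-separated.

Delta, Alpha, Mu, Eta, Delta

P1 → Delta (d²=677.00)
P2 → Alpha (d²=244.00)
P3 → Mu (d²=1973.00)
P4 → Eta (d²=13.00)
P5 → Delta (d²=842.00)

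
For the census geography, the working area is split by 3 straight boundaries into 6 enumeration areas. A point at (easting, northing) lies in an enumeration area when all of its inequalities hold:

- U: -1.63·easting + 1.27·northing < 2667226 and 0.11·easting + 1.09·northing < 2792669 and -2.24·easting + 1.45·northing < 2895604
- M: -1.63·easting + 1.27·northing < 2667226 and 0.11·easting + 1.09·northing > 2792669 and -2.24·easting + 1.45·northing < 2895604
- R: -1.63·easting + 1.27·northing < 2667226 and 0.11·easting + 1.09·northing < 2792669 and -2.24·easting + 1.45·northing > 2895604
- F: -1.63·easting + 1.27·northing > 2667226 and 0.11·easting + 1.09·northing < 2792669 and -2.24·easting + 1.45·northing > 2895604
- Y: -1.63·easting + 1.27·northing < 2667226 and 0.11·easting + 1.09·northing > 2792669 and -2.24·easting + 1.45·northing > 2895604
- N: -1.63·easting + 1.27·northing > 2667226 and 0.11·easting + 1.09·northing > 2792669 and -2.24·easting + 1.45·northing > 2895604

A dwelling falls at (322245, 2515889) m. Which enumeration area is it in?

F

-1.63·322245 + 1.27·2515889 = 2669919.680, which is > 2667226
0.11·322245 + 1.09·2515889 = 2777765.960, which is < 2792669
-2.24·322245 + 1.45·2515889 = 2926210.250, which is > 2895604
This sign pattern matches F.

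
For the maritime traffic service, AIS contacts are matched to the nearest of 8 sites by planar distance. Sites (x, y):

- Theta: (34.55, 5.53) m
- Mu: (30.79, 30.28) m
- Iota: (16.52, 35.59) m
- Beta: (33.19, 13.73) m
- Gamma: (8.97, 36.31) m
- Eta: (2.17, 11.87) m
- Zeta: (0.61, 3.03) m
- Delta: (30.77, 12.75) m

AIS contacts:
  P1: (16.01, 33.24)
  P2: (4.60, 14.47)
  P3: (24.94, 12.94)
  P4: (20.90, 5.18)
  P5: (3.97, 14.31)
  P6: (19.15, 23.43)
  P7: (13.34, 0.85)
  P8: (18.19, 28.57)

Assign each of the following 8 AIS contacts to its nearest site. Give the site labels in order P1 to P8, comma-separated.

Iota, Eta, Delta, Delta, Eta, Iota, Zeta, Iota

P1 → Iota (d²=5.78)
P2 → Eta (d²=12.66)
P3 → Delta (d²=34.02)
P4 → Delta (d²=154.72)
P5 → Eta (d²=9.19)
P6 → Iota (d²=154.78)
P7 → Zeta (d²=166.81)
P8 → Iota (d²=52.07)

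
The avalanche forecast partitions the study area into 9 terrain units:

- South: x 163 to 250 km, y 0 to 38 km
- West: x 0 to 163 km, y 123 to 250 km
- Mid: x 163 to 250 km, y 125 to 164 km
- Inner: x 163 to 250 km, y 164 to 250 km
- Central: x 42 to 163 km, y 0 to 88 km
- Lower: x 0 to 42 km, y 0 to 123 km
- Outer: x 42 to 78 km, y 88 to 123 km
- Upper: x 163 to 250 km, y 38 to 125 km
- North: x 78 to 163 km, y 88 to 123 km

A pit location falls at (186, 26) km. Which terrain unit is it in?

South

The point has x = 186 and y = 26.
Only South satisfies 163 ≤ x ≤ 250 and 0 ≤ y ≤ 38.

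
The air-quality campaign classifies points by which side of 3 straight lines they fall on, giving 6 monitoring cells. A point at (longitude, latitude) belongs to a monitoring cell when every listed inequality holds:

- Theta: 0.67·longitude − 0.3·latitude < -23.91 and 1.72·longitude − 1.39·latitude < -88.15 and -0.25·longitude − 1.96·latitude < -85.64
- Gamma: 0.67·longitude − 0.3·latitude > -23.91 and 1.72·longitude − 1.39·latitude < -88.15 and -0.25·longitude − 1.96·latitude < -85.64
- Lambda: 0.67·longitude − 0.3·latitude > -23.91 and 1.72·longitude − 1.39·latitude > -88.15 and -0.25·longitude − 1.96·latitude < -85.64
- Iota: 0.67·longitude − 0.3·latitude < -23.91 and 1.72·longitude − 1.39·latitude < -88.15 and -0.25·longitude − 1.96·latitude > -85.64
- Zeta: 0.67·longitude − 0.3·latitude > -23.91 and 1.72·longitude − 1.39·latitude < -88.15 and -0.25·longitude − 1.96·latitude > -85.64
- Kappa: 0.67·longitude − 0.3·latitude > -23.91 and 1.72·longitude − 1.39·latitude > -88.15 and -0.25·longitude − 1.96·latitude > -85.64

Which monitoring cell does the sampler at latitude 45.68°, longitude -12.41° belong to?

0.67·-12.41 − 0.3·45.68 = -22.019, which is > -23.91
1.72·-12.41 − 1.39·45.68 = -84.840, which is > -88.15
-0.25·-12.41 − 1.96·45.68 = -86.430, which is < -85.64
This sign pattern matches Lambda.

Lambda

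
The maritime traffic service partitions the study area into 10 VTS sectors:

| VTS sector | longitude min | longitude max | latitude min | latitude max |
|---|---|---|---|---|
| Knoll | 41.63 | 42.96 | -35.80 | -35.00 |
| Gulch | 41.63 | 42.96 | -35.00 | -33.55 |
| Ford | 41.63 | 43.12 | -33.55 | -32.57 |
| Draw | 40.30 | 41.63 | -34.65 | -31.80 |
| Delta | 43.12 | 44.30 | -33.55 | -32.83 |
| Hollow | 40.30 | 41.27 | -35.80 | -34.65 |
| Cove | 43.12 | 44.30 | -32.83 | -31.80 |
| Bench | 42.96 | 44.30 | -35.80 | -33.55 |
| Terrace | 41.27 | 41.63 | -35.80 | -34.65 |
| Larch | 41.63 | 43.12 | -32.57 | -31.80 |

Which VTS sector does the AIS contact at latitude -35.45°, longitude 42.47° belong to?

The point has longitude = 42.47 and latitude = -35.45.
Only Knoll satisfies 41.63 ≤ longitude ≤ 42.96 and -35.80 ≤ latitude ≤ -35.00.

Knoll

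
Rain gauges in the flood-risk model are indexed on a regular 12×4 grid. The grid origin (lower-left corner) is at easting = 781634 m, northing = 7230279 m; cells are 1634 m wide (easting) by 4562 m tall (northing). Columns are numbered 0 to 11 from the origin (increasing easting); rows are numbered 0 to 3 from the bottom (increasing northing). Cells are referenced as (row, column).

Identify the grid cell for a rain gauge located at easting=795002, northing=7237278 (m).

(1, 8)

Column index: ⌊(795002 − 781634) / 1634⌋ = ⌊8.181⌋ = 8
Row offset from origin: ⌊(7237278 − 7230279) / 4562⌋ = ⌊1.534⌋ = 1 → row 1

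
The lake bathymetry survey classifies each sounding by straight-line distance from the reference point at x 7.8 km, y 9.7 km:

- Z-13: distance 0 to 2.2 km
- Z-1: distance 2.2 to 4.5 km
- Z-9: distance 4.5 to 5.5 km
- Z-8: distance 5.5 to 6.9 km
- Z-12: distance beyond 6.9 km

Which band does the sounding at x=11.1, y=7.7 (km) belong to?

Distance = √((11.1−7.8)² + (7.7−9.7)²) = √(10.890 + 4.000) = 3.859 km.
2.2 ≤ 3.859 < 4.5 → Z-1.

Z-1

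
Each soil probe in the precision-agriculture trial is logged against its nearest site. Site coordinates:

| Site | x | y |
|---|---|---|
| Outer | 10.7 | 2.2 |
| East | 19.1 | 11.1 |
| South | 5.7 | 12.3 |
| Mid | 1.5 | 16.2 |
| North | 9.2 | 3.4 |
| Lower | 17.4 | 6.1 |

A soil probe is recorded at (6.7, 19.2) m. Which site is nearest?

Squared distances to each site:
Outer: 305.000; East: 219.370; South: 48.610; Mid: 36.040; North: 255.890; Lower: 286.100.
Minimum at Mid.

Mid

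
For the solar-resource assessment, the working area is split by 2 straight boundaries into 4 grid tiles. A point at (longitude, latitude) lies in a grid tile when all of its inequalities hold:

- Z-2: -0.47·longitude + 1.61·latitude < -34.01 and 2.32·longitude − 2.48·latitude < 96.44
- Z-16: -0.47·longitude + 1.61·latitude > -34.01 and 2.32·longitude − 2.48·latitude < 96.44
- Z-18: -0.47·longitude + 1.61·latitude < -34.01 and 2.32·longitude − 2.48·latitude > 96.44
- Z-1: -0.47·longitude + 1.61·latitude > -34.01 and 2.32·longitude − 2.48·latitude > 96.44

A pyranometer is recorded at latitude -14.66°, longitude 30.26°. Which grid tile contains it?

-0.47·30.26 + 1.61·-14.66 = -37.825, which is < -34.01
2.32·30.26 − 2.48·-14.66 = 106.560, which is > 96.44
This sign pattern matches Z-18.

Z-18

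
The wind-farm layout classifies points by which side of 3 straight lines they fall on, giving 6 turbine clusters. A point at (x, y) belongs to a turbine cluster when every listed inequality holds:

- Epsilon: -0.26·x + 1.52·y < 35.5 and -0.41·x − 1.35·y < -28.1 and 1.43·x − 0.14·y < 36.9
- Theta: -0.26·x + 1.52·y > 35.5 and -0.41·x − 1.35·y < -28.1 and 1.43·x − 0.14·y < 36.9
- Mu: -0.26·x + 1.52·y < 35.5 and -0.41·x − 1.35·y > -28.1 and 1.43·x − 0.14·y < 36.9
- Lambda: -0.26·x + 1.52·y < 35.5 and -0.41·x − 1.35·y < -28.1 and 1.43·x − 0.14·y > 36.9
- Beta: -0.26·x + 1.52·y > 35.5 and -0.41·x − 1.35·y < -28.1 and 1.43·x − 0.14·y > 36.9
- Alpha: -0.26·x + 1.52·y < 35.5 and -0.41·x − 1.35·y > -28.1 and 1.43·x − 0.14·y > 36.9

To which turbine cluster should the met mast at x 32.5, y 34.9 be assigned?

Beta

-0.26·32.5 + 1.52·34.9 = 44.598, which is > 35.5
-0.41·32.5 − 1.35·34.9 = -60.440, which is < -28.1
1.43·32.5 − 0.14·34.9 = 41.589, which is > 36.9
This sign pattern matches Beta.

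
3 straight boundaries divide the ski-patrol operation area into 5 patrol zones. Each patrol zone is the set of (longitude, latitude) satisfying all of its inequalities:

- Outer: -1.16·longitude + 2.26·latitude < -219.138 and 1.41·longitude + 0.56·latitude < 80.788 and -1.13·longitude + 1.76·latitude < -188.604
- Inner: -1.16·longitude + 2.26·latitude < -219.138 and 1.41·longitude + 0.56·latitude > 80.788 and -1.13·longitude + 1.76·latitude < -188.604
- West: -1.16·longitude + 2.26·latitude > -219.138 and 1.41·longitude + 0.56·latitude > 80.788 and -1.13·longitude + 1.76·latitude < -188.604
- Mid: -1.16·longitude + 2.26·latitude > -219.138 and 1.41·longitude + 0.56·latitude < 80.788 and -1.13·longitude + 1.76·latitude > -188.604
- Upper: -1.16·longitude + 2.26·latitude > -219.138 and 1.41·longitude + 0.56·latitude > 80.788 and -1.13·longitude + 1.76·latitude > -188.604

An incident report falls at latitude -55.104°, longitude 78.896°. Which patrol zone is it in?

Mid

-1.16·78.896 + 2.26·-55.104 = -216.054, which is > -219.138
1.41·78.896 + 0.56·-55.104 = 80.385, which is < 80.788
-1.13·78.896 + 1.76·-55.104 = -186.136, which is > -188.604
This sign pattern matches Mid.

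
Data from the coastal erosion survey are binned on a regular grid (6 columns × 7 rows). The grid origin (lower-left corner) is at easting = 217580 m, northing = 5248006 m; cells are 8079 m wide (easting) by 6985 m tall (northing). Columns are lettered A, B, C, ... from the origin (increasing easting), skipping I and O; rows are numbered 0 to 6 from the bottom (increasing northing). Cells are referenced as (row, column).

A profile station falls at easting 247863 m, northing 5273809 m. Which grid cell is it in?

(3, D)

Column index: ⌊(247863 − 217580) / 8079⌋ = ⌊3.748⌋ = 3 → column D
Row offset from origin: ⌊(5273809 − 5248006) / 6985⌋ = ⌊3.694⌋ = 3 → row 3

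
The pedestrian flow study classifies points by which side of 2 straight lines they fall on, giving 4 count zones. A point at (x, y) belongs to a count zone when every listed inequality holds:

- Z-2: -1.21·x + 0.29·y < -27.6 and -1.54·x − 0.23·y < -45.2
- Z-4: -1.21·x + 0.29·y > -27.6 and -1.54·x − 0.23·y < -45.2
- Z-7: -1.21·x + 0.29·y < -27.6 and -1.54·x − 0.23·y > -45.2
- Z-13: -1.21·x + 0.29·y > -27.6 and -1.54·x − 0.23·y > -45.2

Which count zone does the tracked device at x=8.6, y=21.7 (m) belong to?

Z-13

-1.21·8.6 + 0.29·21.7 = -4.113, which is > -27.6
-1.54·8.6 − 0.23·21.7 = -18.235, which is > -45.2
This sign pattern matches Z-13.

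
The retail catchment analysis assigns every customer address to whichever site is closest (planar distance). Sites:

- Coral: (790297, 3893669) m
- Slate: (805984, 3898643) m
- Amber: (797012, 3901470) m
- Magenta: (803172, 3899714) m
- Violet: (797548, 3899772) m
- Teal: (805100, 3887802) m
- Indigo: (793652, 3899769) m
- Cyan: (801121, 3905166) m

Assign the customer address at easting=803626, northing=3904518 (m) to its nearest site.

Cyan

Squared distances to each site:
Coral: 295363042.000; Slate: 40075789.000; Amber: 53035300.000; Magenta: 23284532.000; Violet: 59466600.000; Teal: 281597332.000; Indigo: 122033677.000; Cyan: 6694929.000.
Minimum at Cyan.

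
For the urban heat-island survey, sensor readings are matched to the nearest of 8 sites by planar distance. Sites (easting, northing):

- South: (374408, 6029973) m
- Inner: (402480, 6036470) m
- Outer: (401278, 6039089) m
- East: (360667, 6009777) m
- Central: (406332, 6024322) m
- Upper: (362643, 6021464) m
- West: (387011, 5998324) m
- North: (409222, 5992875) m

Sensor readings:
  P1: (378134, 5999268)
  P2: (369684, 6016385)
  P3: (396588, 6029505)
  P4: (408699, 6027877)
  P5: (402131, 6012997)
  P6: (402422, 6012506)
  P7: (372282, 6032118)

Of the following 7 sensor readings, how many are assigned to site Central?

3

P1 → West
P2 → Upper
P3 → Inner
P4 → Central
P5 → Central
P6 → Central
P7 → South
3 of the 7 go to Central.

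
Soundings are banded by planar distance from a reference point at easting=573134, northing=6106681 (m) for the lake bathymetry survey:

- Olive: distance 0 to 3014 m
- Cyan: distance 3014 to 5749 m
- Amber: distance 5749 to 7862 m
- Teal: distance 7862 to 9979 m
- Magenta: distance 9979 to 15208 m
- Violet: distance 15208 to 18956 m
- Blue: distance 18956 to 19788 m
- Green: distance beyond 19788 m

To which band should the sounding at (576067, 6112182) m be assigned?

Distance = √((576067−573134)² + (6112182−6106681)²) = √(8602489.000 + 30261001.000) = 6234.059 m.
5749 ≤ 6234.059 < 7862 → Amber.

Amber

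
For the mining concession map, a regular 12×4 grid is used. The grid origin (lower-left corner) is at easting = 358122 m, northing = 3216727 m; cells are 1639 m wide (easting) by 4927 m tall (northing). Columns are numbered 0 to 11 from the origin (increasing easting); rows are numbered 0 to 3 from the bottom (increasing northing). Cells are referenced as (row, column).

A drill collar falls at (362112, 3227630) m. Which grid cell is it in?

Column index: ⌊(362112 − 358122) / 1639⌋ = ⌊2.434⌋ = 2
Row offset from origin: ⌊(3227630 − 3216727) / 4927⌋ = ⌊2.213⌋ = 2 → row 2

(2, 2)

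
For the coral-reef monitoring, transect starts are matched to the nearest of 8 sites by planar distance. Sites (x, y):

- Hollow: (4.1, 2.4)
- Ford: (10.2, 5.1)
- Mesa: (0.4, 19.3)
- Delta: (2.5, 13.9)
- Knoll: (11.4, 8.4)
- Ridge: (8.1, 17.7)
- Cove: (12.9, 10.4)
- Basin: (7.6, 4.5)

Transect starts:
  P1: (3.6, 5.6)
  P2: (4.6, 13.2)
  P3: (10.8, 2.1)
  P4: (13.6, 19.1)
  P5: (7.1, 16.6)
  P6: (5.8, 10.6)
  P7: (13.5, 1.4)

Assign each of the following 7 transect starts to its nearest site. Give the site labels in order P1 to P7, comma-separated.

P1 → Hollow (d²=10.49)
P2 → Delta (d²=4.90)
P3 → Ford (d²=9.36)
P4 → Ridge (d²=32.21)
P5 → Ridge (d²=2.21)
P6 → Delta (d²=21.78)
P7 → Ford (d²=24.58)

Hollow, Delta, Ford, Ridge, Ridge, Delta, Ford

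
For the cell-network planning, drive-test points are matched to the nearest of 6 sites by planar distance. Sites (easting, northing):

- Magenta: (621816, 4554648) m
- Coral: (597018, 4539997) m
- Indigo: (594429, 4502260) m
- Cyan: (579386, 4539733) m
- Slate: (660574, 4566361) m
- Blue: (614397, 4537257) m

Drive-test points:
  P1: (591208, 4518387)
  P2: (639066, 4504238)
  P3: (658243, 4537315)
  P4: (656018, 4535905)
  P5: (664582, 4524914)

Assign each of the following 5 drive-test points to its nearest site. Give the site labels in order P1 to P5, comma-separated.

Indigo, Blue, Slate, Slate, Slate

P1 → Indigo (d²=270454970.00)
P2 → Blue (d²=1698813922.00)
P3 → Slate (d²=849103677.00)
P4 → Slate (d²=948325072.00)
P5 → Slate (d²=1733917873.00)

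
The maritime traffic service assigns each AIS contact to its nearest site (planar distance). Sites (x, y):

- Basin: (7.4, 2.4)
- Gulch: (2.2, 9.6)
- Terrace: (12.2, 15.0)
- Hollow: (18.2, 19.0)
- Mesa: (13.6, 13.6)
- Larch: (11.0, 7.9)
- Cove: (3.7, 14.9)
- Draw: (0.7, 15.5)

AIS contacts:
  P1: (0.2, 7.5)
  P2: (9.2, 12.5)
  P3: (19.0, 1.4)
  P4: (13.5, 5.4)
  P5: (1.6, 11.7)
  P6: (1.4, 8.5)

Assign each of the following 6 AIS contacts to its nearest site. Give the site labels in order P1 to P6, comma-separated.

Gulch, Terrace, Larch, Larch, Gulch, Gulch

P1 → Gulch (d²=8.41)
P2 → Terrace (d²=15.25)
P3 → Larch (d²=106.25)
P4 → Larch (d²=12.50)
P5 → Gulch (d²=4.77)
P6 → Gulch (d²=1.85)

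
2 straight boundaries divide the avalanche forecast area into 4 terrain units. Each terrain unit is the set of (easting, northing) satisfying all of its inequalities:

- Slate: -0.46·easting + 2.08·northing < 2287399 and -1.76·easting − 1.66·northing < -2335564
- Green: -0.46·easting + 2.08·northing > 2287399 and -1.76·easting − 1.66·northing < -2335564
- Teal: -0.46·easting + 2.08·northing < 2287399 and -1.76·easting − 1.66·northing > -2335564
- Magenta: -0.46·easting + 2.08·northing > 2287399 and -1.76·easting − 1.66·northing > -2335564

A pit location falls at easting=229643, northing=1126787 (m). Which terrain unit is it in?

-0.46·229643 + 2.08·1126787 = 2238081.180, which is < 2287399
-1.76·229643 − 1.66·1126787 = -2274638.100, which is > -2335564
This sign pattern matches Teal.

Teal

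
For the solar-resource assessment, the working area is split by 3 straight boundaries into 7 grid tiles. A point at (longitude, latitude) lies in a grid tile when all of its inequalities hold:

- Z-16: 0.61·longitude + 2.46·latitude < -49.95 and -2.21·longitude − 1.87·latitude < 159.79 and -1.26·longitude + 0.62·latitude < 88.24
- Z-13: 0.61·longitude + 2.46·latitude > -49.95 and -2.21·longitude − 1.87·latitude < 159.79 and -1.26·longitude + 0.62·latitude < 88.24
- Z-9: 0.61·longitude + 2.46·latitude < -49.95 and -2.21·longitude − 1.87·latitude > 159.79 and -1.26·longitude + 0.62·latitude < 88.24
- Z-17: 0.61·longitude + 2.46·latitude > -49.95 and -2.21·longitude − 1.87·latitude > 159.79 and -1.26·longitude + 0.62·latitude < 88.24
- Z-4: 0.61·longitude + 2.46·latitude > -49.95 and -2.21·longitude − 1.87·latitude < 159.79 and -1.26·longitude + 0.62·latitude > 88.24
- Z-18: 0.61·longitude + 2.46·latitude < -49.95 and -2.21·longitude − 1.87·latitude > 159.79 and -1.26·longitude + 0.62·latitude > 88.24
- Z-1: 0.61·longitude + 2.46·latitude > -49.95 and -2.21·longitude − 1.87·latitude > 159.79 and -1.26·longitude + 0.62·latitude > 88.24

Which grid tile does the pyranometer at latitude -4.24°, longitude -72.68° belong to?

0.61·-72.68 + 2.46·-4.24 = -54.765, which is < -49.95
-2.21·-72.68 − 1.87·-4.24 = 168.552, which is > 159.79
-1.26·-72.68 + 0.62·-4.24 = 88.948, which is > 88.24
This sign pattern matches Z-18.

Z-18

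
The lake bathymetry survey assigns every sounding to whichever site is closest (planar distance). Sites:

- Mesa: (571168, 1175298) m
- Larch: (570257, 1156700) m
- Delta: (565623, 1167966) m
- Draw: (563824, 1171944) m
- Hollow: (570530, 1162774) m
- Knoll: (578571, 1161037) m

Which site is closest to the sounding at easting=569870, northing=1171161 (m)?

Squared distances to each site:
Mesa: 18799573.000; Larch: 209270290.000; Delta: 28245034.000; Draw: 37167205.000; Hollow: 70777369.000; Knoll: 178202777.000.
Minimum at Mesa.

Mesa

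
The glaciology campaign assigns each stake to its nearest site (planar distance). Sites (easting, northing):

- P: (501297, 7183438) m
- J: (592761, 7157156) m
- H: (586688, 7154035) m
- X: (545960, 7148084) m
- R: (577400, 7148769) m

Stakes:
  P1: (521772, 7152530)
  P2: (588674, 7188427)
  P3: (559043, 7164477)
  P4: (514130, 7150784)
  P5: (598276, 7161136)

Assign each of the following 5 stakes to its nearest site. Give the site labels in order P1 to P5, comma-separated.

P1 → X (d²=604826260.00)
P2 → J (d²=994579010.00)
P3 → X (d²=439895338.00)
P4 → X (d²=1020438900.00)
P5 → J (d²=46255625.00)

X, J, X, X, J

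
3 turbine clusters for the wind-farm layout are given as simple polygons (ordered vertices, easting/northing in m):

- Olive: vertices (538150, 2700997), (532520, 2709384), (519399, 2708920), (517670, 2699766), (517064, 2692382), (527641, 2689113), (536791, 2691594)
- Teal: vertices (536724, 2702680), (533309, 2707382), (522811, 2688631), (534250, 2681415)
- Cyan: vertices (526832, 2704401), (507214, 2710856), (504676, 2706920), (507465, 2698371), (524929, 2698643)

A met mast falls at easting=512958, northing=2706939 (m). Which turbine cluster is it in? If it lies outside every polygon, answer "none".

Cyan

Cast a ray rightward from (512958, 2706939). For each polygon, the edges (by vertex number in listed order) whose endpoints lie on opposite sides of northing = 2706939, where each meets that height, and whether that is right or left of the point:
Olive: 1–2 at easting≈534161.3 (right), 3–4 at easting≈519024.8 (right) → 2 crossings.
Teal: 1–2 at easting≈533630.7 (right), 2–3 at easting≈533061.0 (right) → 2 crossings.
Cyan: 1–2 at easting≈519118.5 (right), 2–3 at easting≈504688.3 (left) → 1 crossing.
Only Cyan has an odd count, so the point is inside Cyan.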